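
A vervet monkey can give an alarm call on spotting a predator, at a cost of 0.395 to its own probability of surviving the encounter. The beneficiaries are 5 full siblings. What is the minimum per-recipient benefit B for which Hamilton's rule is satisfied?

r to a full sibling = 0.5 (full sibs share both parents — two paths of length 2: r = 2·(1/2)^2 = 1/2).
Hamilton's rule with n recipients of equal r: n·r·B > C, so B > C/(n·r) = 0.395/(5·0.5) = 0.158.

0.158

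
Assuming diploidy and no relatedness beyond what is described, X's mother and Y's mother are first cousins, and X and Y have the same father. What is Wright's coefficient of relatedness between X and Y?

0.28125

Relatedness sums over independent paths through distinct common ancestors.
X and Y are related in two ways: second cousins through their mothers (r = 1/32) and half-sibs through their shared father (r = 1/4).
r = 1/32 + 1/4 = 9/32 = 0.28125.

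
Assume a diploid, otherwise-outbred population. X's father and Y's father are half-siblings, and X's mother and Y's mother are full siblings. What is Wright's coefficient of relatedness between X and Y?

0.1875

Wright's path rule: contributions from independent ancestry routes add.
X and Y are related in two ways: half first cousins through their fathers (r = 1/16) and first cousins through their mothers (r = 1/8).
r = 1/16 + 1/8 = 3/16 = 0.1875.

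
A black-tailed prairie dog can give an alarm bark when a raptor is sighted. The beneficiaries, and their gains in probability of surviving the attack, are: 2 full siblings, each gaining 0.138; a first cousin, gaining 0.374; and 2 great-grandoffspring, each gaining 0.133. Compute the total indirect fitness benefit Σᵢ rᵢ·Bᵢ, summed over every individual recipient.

r to a full sibling = 0.5 (full sibs share both parents — two paths of length 2: r = 2·(1/2)^2 = 1/2).
r to a first cousin = 1/8 (first cousins share one grandparent pair — two paths of length 4: r = 2·(1/2)^4 = 1/8).
r to a great-grandoffspring = 1/8 (three parent–offspring links: r = (1/2)^3 = 1/8).
Summing one r·B term per recipient: 2·0.5·0.138 + 1·0.125·0.374 + 2·0.125·0.133 = 0.218.

0.218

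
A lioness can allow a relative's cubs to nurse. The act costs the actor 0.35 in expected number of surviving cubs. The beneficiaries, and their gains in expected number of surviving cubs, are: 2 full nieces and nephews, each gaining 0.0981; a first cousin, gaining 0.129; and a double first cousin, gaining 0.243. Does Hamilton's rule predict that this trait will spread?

Hamilton's rule: the trait is favored when the sum of r·B over every recipient exceeds the actor's cost C.
r to a full niece or nephew = 1/4 (full aunt/uncle↔niece/nephew: two paths of length 3 through the shared grandparent pair: r = 2·(1/2)^3 = 1/4).
r to a first cousin = 0.125 (first cousins share one grandparent pair — two paths of length 4: r = 2·(1/2)^4 = 1/8).
r to a double first cousin = 0.25 (double first cousins share both grandparent pairs — four paths of length 4: r = 4·(1/2)^4 = 1/4).
Summing one r·B term per recipient: 2·0.25·0.0981 + 1·0.125·0.129 + 1·0.25·0.243 = 0.125925.
0.125925 < 0.35: the indirect benefit is less than the cost.

No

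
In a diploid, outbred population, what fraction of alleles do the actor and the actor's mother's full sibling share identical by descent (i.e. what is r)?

Each parent–offspring link contributes a factor of 1/2, and independent paths through distinct common ancestors add.
Full aunt/uncle↔niece/nephew: two paths of length 3 through the shared grandparent pair: r = 2·(1/2)^3 = 1/4.

0.25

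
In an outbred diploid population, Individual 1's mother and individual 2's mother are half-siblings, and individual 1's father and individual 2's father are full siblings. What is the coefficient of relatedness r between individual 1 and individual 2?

0.1875

With two independent routes of shared ancestry, r is the sum of the two contributions.
Individual 1 and individual 2 are related in two ways: half first cousins through their mothers (r = 1/16) and first cousins through their fathers (r = 1/8).
r = 1/16 + 1/8 = 0.1875.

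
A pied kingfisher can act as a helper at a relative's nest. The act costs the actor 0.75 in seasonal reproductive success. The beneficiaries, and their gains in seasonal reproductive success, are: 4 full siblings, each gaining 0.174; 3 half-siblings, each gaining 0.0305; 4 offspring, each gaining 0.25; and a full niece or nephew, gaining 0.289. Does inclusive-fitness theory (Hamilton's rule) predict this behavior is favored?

Yes

Hamilton's rule: the trait is favored when the sum of r·B over every recipient exceeds the actor's cost C.
r to a full sibling = 0.5 (full sibs share both parents — two paths of length 2: r = 2·(1/2)^2 = 1/2).
r to a half-sibling = 1/4 (half-sibs share one parent — one path of length 2: r = (1/2)^2 = 1/4).
r to an offspring = 0.5 (one parent–offspring link: r = (1/2)^1 = 1/2).
r to a full niece or nephew = 0.25 (full aunt/uncle↔niece/nephew: two paths of length 3 through the shared grandparent pair: r = 2·(1/2)^3 = 1/4).
Summing one r·B term per recipient: 4·0.5·0.174 + 3·0.25·0.0305 + 4·0.5·0.25 + 1·0.25·0.289 = 0.943125.
0.943125 > 0.75: the indirect benefit exceeds the cost.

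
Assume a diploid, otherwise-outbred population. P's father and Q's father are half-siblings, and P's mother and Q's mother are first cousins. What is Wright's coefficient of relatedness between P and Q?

Relatedness sums over independent paths through distinct common ancestors.
P and Q are related in two ways: half first cousins through their fathers (r = 1/16) and second cousins through their mothers (r = 1/32).
r = 1/16 + 1/32 = 0.09375.

0.09375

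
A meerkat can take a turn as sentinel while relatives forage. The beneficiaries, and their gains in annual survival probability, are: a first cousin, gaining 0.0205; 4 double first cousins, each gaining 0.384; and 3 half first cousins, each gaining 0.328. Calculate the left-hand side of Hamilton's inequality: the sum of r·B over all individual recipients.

r to a first cousin = 1/8 (first cousins share one grandparent pair — two paths of length 4: r = 2·(1/2)^4 = 1/8).
r to a double first cousin = 1/4 (double first cousins share both grandparent pairs — four paths of length 4: r = 4·(1/2)^4 = 1/4).
r to a half first cousin = 0.0625 (half first cousins share one grandparent — one path of length 4: r = (1/2)^4 = 1/16).
Summing one r·B term per recipient: 1·0.125·0.0205 + 4·0.25·0.384 + 3·0.0625·0.328 = 0.4480625.

0.4480625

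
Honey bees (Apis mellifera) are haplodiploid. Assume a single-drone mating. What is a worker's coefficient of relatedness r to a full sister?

0.75

Haplodiploid full sisters inherit their father's entire haploid genome identically (contributing 1/2) and on average half of their mother's contribution (1/2 · 1/2 = 1/4); r = 1/2 + 1/4 = 3/4.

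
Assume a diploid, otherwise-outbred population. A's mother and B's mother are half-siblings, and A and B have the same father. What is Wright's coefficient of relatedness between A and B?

Independent pedigree routes through distinct common ancestors add.
A and B are related in two ways: half first cousins through their mothers (r = 1/16) and half-sibs through their shared father (r = 1/4).
r = 1/16 + 1/4 = 0.3125.

0.3125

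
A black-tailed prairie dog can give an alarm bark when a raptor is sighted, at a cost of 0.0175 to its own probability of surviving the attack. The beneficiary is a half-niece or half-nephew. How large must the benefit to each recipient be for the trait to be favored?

0.14

r to a half-niece or half-nephew = 1/8 (half-aunt/uncle↔niece/nephew: one path of length 3: r = (1/2)^3 = 1/8).
Hamilton's rule with n recipients of equal r: n·r·B > C, so B > C/(n·r) = 0.0175/(1·0.125) = 0.14.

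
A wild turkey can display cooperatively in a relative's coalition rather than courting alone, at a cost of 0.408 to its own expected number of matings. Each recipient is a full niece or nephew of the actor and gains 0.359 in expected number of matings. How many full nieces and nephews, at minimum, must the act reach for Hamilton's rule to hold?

5

r to a full niece or nephew = 1/4 (full aunt/uncle↔niece/nephew: two paths of length 3 through the shared grandparent pair: r = 2·(1/2)^3 = 1/4).
Hamilton's rule: n·r·B > C  ⇒  n > C/(r·B) = 0.408/(0.25·0.359) = 4.546.
The smallest integer exceeding 4.546 is 5.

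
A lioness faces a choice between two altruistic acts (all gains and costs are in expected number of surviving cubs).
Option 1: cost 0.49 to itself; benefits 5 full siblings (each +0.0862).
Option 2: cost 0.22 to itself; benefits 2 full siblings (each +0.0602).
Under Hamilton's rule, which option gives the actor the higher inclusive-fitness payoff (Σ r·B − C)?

Option 2

Option 1: r to a full sibling = 0.5.
Option 1: Σ r·B − C = (5·0.5·0.0862) − 0.49 = -0.2745.
Option 2: r to a full sibling = 0.5.
Option 2: Σ r·B − C = (2·0.5·0.0602) − 0.22 = -0.1598.
Option 2 has the higher net inclusive-fitness payoff.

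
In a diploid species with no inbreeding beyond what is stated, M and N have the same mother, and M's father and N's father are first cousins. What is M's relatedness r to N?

0.28125

With two independent routes of shared ancestry, r is the sum of the two contributions.
M and N are related in two ways: half-sibs through their shared mother (r = 1/4) and second cousins through their fathers (r = 1/32).
r = 1/4 + 1/32 = 9/32 = 0.28125.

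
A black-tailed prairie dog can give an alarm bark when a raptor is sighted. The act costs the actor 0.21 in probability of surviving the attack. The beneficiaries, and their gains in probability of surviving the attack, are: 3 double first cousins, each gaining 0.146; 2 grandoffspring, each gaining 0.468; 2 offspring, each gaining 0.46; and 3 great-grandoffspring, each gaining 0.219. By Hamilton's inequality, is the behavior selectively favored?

Yes

Hamilton's rule: the trait is favored when the sum of r·B over every recipient exceeds the actor's cost C.
r to a double first cousin = 1/4 (double first cousins share both grandparent pairs — four paths of length 4: r = 4·(1/2)^4 = 1/4).
r to a grandoffspring = 0.25 (two parent–offspring links: r = (1/2)^2 = 1/4).
r to an offspring = 0.5 (one parent–offspring link: r = (1/2)^1 = 1/2).
r to a great-grandoffspring = 0.125 (three parent–offspring links: r = (1/2)^3 = 1/8).
Summing one r·B term per recipient: 3·0.25·0.146 + 2·0.25·0.468 + 2·0.5·0.46 + 3·0.125·0.219 = 0.885625.
0.885625 > 0.21: the indirect benefit exceeds the cost.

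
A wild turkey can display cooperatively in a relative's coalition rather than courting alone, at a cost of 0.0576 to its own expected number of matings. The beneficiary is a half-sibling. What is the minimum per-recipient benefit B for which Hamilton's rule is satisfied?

r to a half-sibling = 0.25 (half-sibs share one parent — one path of length 2: r = (1/2)^2 = 1/4).
Hamilton's rule with n recipients of equal r: n·r·B > C, so B > C/(n·r) = 0.0576/(1·0.25) = 0.2304.

0.2304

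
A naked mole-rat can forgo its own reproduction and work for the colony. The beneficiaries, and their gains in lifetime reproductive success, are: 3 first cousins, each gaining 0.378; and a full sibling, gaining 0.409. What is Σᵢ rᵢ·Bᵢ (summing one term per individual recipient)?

0.34625

r to a first cousin = 1/8 (first cousins share one grandparent pair — two paths of length 4: r = 2·(1/2)^4 = 1/8).
r to a full sibling = 1/2 (full sibs share both parents — two paths of length 2: r = 2·(1/2)^2 = 1/2).
Summing one r·B term per recipient: 3·0.125·0.378 + 1·0.5·0.409 = 0.34625.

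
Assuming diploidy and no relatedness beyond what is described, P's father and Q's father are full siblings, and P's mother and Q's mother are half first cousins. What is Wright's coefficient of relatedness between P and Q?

0.140625

With two independent routes of shared ancestry, r is the sum of the two contributions.
P and Q are related in two ways: first cousins through their fathers (r = 1/8) and half second cousins through their mothers (r = 1/64).
r = 1/8 + 1/64 = 0.140625.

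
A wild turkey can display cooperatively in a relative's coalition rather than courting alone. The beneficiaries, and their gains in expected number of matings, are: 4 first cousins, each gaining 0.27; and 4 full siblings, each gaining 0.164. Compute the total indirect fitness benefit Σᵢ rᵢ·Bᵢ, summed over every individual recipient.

r to a first cousin = 0.125 (first cousins share one grandparent pair — two paths of length 4: r = 2·(1/2)^4 = 1/8).
r to a full sibling = 0.5 (full sibs share both parents — two paths of length 2: r = 2·(1/2)^2 = 1/2).
Summing one r·B term per recipient: 4·0.125·0.27 + 4·0.5·0.164 = 0.463.

0.463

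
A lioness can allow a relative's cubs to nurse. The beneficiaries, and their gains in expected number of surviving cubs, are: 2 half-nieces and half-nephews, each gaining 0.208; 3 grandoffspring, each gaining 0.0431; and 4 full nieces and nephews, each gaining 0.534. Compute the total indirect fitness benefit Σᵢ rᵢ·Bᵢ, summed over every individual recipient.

0.618325

r to a half-niece or half-nephew = 1/8 (half-aunt/uncle↔niece/nephew: one path of length 3: r = (1/2)^3 = 1/8).
r to a grandoffspring = 1/4 (two parent–offspring links: r = (1/2)^2 = 1/4).
r to a full niece or nephew = 0.25 (full aunt/uncle↔niece/nephew: two paths of length 3 through the shared grandparent pair: r = 2·(1/2)^3 = 1/4).
Summing one r·B term per recipient: 2·0.125·0.208 + 3·0.25·0.0431 + 4·0.25·0.534 = 0.618325.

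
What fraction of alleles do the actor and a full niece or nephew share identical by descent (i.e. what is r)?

0.25

Full aunt/uncle↔niece/nephew: two paths of length 3 through the shared grandparent pair: r = 2·(1/2)^3 = 1/4.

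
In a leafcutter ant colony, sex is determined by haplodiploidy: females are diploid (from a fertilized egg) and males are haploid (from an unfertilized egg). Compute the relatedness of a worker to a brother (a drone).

0.25

Her haploid brother carries none of their father's genes and a random half of their mother's genome; that half matches the maternal half of her own genome with probability 1/2: r = 1/2 · 1/2 = 1/4.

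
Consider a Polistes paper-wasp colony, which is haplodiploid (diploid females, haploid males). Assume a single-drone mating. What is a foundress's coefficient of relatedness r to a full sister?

Haplodiploid full sisters inherit their father's entire haploid genome identically (contributing 1/2) and on average half of their mother's contribution (1/2 · 1/2 = 1/4); r = 1/2 + 1/4 = 3/4.

0.75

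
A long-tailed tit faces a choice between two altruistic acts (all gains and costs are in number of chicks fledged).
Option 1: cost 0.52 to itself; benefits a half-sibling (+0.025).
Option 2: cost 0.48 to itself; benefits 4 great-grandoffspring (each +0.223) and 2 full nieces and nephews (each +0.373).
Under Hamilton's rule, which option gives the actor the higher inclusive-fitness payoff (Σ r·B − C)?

Option 1: r to a half-sibling = 0.25.
Option 1: Σ r·B − C = (1·0.25·0.025) − 0.52 = -0.51375.
Option 2: r to a great-grandoffspring = 0.125.
Option 2: r to a full niece or nephew = 0.25.
Option 2: Σ r·B − C = (4·0.125·0.223 + 2·0.25·0.373) − 0.48 = -0.182.
Option 2 has the higher net inclusive-fitness payoff.

Option 2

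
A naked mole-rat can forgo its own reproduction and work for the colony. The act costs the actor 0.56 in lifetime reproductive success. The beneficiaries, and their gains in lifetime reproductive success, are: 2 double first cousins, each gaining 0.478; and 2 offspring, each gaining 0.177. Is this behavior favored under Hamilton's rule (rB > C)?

No

Hamilton's rule: the trait is favored when the sum of r·B over every recipient exceeds the actor's cost C.
r to a double first cousin = 0.25 (double first cousins share both grandparent pairs — four paths of length 4: r = 4·(1/2)^4 = 1/4).
r to an offspring = 0.5 (one parent–offspring link: r = (1/2)^1 = 1/2).
Summing one r·B term per recipient: 2·0.25·0.478 + 2·0.5·0.177 = 0.416.
0.416 < 0.56: the indirect benefit is less than the cost.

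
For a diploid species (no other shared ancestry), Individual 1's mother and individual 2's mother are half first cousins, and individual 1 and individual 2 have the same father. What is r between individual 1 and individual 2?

Wright's path rule: contributions from independent ancestry routes add.
Individual 1 and individual 2 are related in two ways: half second cousins through their mothers (r = 1/64) and half-sibs through their shared father (r = 1/4).
r = 1/64 + 1/4 = 0.265625.

0.265625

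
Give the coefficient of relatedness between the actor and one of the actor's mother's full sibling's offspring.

Each parent–offspring link contributes a factor of 1/2, and independent paths through distinct common ancestors add.
First cousins share one grandparent pair — two paths of length 4: r = 2·(1/2)^4 = 1/8.

0.125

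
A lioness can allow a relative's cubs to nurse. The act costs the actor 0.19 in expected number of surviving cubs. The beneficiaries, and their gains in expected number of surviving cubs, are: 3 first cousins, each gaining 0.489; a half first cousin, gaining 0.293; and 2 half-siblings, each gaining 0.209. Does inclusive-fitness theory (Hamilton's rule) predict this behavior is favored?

Yes

Hamilton's rule: the trait is favored when the sum of r·B over every recipient exceeds the actor's cost C.
r to a first cousin = 0.125 (first cousins share one grandparent pair — two paths of length 4: r = 2·(1/2)^4 = 1/8).
r to a half first cousin = 1/16 (half first cousins share one grandparent — one path of length 4: r = (1/2)^4 = 1/16).
r to a half-sibling = 0.25 (half-sibs share one parent — one path of length 2: r = (1/2)^2 = 1/4).
Summing one r·B term per recipient: 3·0.125·0.489 + 1·0.0625·0.293 + 2·0.25·0.209 = 0.3061875.
0.3061875 > 0.19: the indirect benefit exceeds the cost.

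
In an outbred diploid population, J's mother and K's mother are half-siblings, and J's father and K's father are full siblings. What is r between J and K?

0.1875

Wright's path rule: contributions from independent ancestry routes add.
J and K are related in two ways: half first cousins through their mothers (r = 1/16) and first cousins through their fathers (r = 1/8).
r = 1/16 + 1/8 = 0.1875.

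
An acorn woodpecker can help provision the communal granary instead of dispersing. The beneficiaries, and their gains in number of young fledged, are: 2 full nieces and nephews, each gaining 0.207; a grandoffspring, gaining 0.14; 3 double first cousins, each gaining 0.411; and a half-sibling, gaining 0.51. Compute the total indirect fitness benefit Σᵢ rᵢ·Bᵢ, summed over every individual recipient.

0.57425

r to a full niece or nephew = 0.25 (full aunt/uncle↔niece/nephew: two paths of length 3 through the shared grandparent pair: r = 2·(1/2)^3 = 1/4).
r to a grandoffspring = 1/4 (two parent–offspring links: r = (1/2)^2 = 1/4).
r to a double first cousin = 1/4 (double first cousins share both grandparent pairs — four paths of length 4: r = 4·(1/2)^4 = 1/4).
r to a half-sibling = 1/4 (half-sibs share one parent — one path of length 2: r = (1/2)^2 = 1/4).
Summing one r·B term per recipient: 2·0.25·0.207 + 1·0.25·0.14 + 3·0.25·0.411 + 1·0.25·0.51 = 0.57425.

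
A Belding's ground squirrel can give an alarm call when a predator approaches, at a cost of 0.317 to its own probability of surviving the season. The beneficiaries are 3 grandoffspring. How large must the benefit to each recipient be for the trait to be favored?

0.4227

r to a grandoffspring = 1/4 (two parent–offspring links: r = (1/2)^2 = 1/4).
Hamilton's rule with n recipients of equal r: n·r·B > C, so B > C/(n·r) = 0.317/(3·0.25) = 0.4227.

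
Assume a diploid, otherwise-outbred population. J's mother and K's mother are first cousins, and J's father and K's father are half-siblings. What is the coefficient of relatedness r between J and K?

0.09375

Wright's path rule: contributions from independent ancestry routes add.
J and K are related in two ways: second cousins through their mothers (r = 1/32) and half first cousins through their fathers (r = 1/16).
r = 1/32 + 1/16 = 0.09375.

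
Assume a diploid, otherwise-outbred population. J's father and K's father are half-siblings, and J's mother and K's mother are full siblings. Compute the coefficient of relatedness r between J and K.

With two independent routes of shared ancestry, r is the sum of the two contributions.
J and K are related in two ways: half first cousins through their fathers (r = 1/16) and first cousins through their mothers (r = 1/8).
r = 1/16 + 1/8 = 3/16 = 0.1875.

0.1875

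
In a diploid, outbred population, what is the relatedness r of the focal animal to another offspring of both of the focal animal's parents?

0.5

Each parent–offspring link contributes a factor of 1/2, and independent paths through distinct common ancestors add.
Full sibs share both parents — two paths of length 2: r = 2·(1/2)^2 = 1/2.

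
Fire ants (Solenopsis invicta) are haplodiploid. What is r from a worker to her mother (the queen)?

One meiotic link between diploid queen and diploid daughter: r = 1/2.

0.5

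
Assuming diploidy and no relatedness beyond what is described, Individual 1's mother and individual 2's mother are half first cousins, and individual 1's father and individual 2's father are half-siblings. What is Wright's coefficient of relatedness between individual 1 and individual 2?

With two independent routes of shared ancestry, r is the sum of the two contributions.
Individual 1 and individual 2 are related in two ways: half second cousins through their mothers (r = 1/64) and half first cousins through their fathers (r = 1/16).
r = 1/64 + 1/16 = 0.078125.

0.078125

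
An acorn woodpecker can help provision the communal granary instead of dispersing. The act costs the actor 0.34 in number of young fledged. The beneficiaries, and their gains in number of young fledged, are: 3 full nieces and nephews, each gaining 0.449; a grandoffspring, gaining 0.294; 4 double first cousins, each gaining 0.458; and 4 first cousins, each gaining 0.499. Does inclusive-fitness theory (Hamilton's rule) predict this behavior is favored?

Hamilton's rule: the trait is favored when the sum of r·B over every recipient exceeds the actor's cost C.
r to a full niece or nephew = 0.25 (full aunt/uncle↔niece/nephew: two paths of length 3 through the shared grandparent pair: r = 2·(1/2)^3 = 1/4).
r to a grandoffspring = 1/4 (two parent–offspring links: r = (1/2)^2 = 1/4).
r to a double first cousin = 0.25 (double first cousins share both grandparent pairs — four paths of length 4: r = 4·(1/2)^4 = 1/4).
r to a first cousin = 0.125 (first cousins share one grandparent pair — two paths of length 4: r = 2·(1/2)^4 = 1/8).
Summing one r·B term per recipient: 3·0.25·0.449 + 1·0.25·0.294 + 4·0.25·0.458 + 4·0.125·0.499 = 1.11775.
1.11775 > 0.34: the indirect benefit exceeds the cost.

Yes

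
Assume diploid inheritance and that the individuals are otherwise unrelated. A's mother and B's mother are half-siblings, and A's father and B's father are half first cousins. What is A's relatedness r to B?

Wright's path rule: contributions from independent ancestry routes add.
A and B are related in two ways: half first cousins through their mothers (r = 1/16) and half second cousins through their fathers (r = 1/64).
r = 1/16 + 1/64 = 5/64 = 0.078125.

0.078125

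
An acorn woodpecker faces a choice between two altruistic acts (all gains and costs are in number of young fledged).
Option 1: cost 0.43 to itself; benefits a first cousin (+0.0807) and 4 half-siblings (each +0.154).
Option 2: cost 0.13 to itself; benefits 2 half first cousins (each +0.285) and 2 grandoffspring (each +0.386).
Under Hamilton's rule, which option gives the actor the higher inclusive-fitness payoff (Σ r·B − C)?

Option 1: r to a first cousin = 0.125.
Option 1: r to a half-sibling = 0.25.
Option 1: Σ r·B − C = (1·0.125·0.0807 + 4·0.25·0.154) − 0.43 = -0.2659125.
Option 2: r to a half first cousin = 0.0625.
Option 2: r to a grandoffspring = 0.25.
Option 2: Σ r·B − C = (2·0.0625·0.285 + 2·0.25·0.386) − 0.13 = 0.098625.
Option 2 has the higher net inclusive-fitness payoff.

Option 2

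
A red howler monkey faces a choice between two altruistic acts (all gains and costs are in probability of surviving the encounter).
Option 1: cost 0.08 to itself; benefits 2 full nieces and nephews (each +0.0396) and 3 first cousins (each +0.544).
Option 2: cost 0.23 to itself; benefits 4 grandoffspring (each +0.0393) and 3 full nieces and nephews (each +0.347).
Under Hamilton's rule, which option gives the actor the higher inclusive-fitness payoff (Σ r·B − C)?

Option 1: r to a full niece or nephew = 0.25.
Option 1: r to a first cousin = 0.125.
Option 1: Σ r·B − C = (2·0.25·0.0396 + 3·0.125·0.544) − 0.08 = 0.1438.
Option 2: r to a grandoffspring = 0.25.
Option 2: r to a full niece or nephew = 0.25.
Option 2: Σ r·B − C = (4·0.25·0.0393 + 3·0.25·0.347) − 0.23 = 0.06955.
Option 1 has the higher net inclusive-fitness payoff.

Option 1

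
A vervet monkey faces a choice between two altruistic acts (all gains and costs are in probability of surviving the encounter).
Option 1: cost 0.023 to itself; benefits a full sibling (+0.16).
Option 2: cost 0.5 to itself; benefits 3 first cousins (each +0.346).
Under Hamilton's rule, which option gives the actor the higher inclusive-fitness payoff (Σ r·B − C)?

Option 1: r to a full sibling = 0.5.
Option 1: Σ r·B − C = (1·0.5·0.16) − 0.023 = 0.057.
Option 2: r to a first cousin = 0.125.
Option 2: Σ r·B − C = (3·0.125·0.346) − 0.5 = -0.37025.
Option 1 has the higher net inclusive-fitness payoff.

Option 1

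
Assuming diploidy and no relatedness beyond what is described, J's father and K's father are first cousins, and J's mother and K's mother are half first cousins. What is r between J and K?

Wright's path rule: contributions from independent ancestry routes add.
J and K are related in two ways: second cousins through their fathers (r = 1/32) and half second cousins through their mothers (r = 1/64).
r = 1/32 + 1/64 = 3/64 = 0.046875.

0.046875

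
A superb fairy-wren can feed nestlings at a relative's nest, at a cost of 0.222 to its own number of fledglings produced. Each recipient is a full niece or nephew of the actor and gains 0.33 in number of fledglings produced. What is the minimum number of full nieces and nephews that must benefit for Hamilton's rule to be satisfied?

3

r to a full niece or nephew = 1/4 (full aunt/uncle↔niece/nephew: two paths of length 3 through the shared grandparent pair: r = 2·(1/2)^3 = 1/4).
Hamilton's rule: n·r·B > C  ⇒  n > C/(r·B) = 0.222/(0.25·0.33) = 2.691.
The smallest integer exceeding 2.691 is 3.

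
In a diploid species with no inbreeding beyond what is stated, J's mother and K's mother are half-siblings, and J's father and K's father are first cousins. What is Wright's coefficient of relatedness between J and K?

0.09375

Relatedness sums over independent paths through distinct common ancestors.
J and K are related in two ways: half first cousins through their mothers (r = 1/16) and second cousins through their fathers (r = 1/32).
r = 1/16 + 1/32 = 0.09375.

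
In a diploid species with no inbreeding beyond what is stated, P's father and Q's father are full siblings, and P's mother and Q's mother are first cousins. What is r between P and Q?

0.15625

Independent pedigree routes through distinct common ancestors add.
P and Q are related in two ways: first cousins through their fathers (r = 1/8) and second cousins through their mothers (r = 1/32).
r = 1/8 + 1/32 = 0.15625.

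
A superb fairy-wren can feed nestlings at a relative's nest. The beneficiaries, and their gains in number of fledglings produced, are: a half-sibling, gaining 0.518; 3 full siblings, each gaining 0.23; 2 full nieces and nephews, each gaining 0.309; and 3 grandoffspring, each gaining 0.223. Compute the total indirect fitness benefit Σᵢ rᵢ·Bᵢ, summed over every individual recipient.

0.79625

r to a half-sibling = 1/4 (half-sibs share one parent — one path of length 2: r = (1/2)^2 = 1/4).
r to a full sibling = 0.5 (full sibs share both parents — two paths of length 2: r = 2·(1/2)^2 = 1/2).
r to a full niece or nephew = 1/4 (full aunt/uncle↔niece/nephew: two paths of length 3 through the shared grandparent pair: r = 2·(1/2)^3 = 1/4).
r to a grandoffspring = 1/4 (two parent–offspring links: r = (1/2)^2 = 1/4).
Summing one r·B term per recipient: 1·0.25·0.518 + 3·0.5·0.23 + 2·0.25·0.309 + 3·0.25·0.223 = 0.79625.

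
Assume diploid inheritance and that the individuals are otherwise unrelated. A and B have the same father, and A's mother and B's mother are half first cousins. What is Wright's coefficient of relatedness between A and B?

0.265625

With two independent routes of shared ancestry, r is the sum of the two contributions.
A and B are related in two ways: half-sibs through their shared father (r = 1/4) and half second cousins through their mothers (r = 1/64).
r = 1/4 + 1/64 = 17/64 = 0.265625.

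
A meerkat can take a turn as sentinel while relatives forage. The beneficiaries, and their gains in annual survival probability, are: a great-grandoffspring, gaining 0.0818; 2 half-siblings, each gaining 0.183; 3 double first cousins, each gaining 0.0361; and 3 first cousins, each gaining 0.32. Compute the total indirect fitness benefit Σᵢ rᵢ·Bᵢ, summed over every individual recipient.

r to a great-grandoffspring = 1/8 (three parent–offspring links: r = (1/2)^3 = 1/8).
r to a half-sibling = 1/4 (half-sibs share one parent — one path of length 2: r = (1/2)^2 = 1/4).
r to a double first cousin = 0.25 (double first cousins share both grandparent pairs — four paths of length 4: r = 4·(1/2)^4 = 1/4).
r to a first cousin = 1/8 (first cousins share one grandparent pair — two paths of length 4: r = 2·(1/2)^4 = 1/8).
Summing one r·B term per recipient: 1·0.125·0.0818 + 2·0.25·0.183 + 3·0.25·0.0361 + 3·0.125·0.32 = 0.2488.

0.2488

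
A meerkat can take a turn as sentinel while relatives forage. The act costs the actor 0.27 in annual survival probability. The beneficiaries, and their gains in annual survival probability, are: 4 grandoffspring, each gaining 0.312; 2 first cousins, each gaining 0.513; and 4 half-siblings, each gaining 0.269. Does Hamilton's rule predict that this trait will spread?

Yes

Hamilton's rule: the trait is favored when the sum of r·B over every recipient exceeds the actor's cost C.
r to a grandoffspring = 0.25 (two parent–offspring links: r = (1/2)^2 = 1/4).
r to a first cousin = 1/8 (first cousins share one grandparent pair — two paths of length 4: r = 2·(1/2)^4 = 1/8).
r to a half-sibling = 1/4 (half-sibs share one parent — one path of length 2: r = (1/2)^2 = 1/4).
Summing one r·B term per recipient: 4·0.25·0.312 + 2·0.125·0.513 + 4·0.25·0.269 = 0.70925.
0.70925 > 0.27: the indirect benefit exceeds the cost.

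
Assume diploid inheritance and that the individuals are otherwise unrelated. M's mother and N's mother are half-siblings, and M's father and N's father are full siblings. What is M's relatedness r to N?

0.1875

Independent pedigree routes through distinct common ancestors add.
M and N are related in two ways: half first cousins through their mothers (r = 1/16) and first cousins through their fathers (r = 1/8).
r = 1/16 + 1/8 = 3/16 = 0.1875.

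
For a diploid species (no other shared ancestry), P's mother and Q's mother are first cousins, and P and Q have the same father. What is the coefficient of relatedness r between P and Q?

0.28125

With two independent routes of shared ancestry, r is the sum of the two contributions.
P and Q are related in two ways: second cousins through their mothers (r = 1/32) and half-sibs through their shared father (r = 1/4).
r = 1/32 + 1/4 = 9/32 = 0.28125.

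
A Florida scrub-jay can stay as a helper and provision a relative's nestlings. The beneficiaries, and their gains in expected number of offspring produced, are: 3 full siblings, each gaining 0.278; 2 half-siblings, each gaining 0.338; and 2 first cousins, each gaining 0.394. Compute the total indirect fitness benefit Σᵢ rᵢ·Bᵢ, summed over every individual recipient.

r to a full sibling = 0.5 (full sibs share both parents — two paths of length 2: r = 2·(1/2)^2 = 1/2).
r to a half-sibling = 0.25 (half-sibs share one parent — one path of length 2: r = (1/2)^2 = 1/4).
r to a first cousin = 1/8 (first cousins share one grandparent pair — two paths of length 4: r = 2·(1/2)^4 = 1/8).
Summing one r·B term per recipient: 3·0.5·0.278 + 2·0.25·0.338 + 2·0.125·0.394 = 0.6845.

0.6845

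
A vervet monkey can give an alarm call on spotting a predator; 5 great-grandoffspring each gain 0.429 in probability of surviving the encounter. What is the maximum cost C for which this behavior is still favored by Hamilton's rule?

0.268125

r to a great-grandoffspring = 0.125 (three parent–offspring links: r = (1/2)^3 = 1/8).
Hamilton's rule: n·r·B > C, so the trait is favored while C < n·r·B = 5·0.125·0.429 = 0.268125.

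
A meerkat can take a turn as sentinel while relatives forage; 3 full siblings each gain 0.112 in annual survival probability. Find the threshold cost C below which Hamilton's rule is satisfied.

0.168

r to a full sibling = 0.5 (full sibs share both parents — two paths of length 2: r = 2·(1/2)^2 = 1/2).
Hamilton's rule: n·r·B > C, so the trait is favored while C < n·r·B = 3·0.5·0.112 = 0.168.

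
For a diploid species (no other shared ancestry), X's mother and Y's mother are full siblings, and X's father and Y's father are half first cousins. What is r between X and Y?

0.140625

Independent pedigree routes through distinct common ancestors add.
X and Y are related in two ways: first cousins through their mothers (r = 1/8) and half second cousins through their fathers (r = 1/64).
r = 1/8 + 1/64 = 9/64 = 0.140625.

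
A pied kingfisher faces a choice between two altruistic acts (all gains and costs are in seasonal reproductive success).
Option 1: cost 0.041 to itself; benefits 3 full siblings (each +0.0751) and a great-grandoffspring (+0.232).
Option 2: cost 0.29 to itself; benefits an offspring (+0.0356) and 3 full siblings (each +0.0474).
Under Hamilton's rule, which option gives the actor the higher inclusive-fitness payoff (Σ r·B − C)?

Option 1

Option 1: r to a full sibling = 0.5.
Option 1: r to a great-grandoffspring = 0.125.
Option 1: Σ r·B − C = (3·0.5·0.0751 + 1·0.125·0.232) − 0.041 = 0.10065.
Option 2: r to an offspring = 0.5.
Option 2: r to a full sibling = 0.5.
Option 2: Σ r·B − C = (1·0.5·0.0356 + 3·0.5·0.0474) − 0.29 = -0.2011.
Option 1 has the higher net inclusive-fitness payoff.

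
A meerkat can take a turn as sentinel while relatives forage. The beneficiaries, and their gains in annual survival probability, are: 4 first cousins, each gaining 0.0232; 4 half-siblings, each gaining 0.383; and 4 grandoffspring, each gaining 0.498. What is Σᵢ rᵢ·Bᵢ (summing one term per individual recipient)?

0.8926

r to a first cousin = 0.125 (first cousins share one grandparent pair — two paths of length 4: r = 2·(1/2)^4 = 1/8).
r to a half-sibling = 0.25 (half-sibs share one parent — one path of length 2: r = (1/2)^2 = 1/4).
r to a grandoffspring = 0.25 (two parent–offspring links: r = (1/2)^2 = 1/4).
Summing one r·B term per recipient: 4·0.125·0.0232 + 4·0.25·0.383 + 4·0.25·0.498 = 0.8926.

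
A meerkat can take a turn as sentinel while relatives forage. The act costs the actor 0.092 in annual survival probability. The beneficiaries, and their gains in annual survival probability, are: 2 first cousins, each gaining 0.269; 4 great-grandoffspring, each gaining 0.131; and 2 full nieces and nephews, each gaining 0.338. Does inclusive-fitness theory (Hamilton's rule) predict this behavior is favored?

Hamilton's rule: the trait is favored when the sum of r·B over every recipient exceeds the actor's cost C.
r to a first cousin = 1/8 (first cousins share one grandparent pair — two paths of length 4: r = 2·(1/2)^4 = 1/8).
r to a great-grandoffspring = 1/8 (three parent–offspring links: r = (1/2)^3 = 1/8).
r to a full niece or nephew = 1/4 (full aunt/uncle↔niece/nephew: two paths of length 3 through the shared grandparent pair: r = 2·(1/2)^3 = 1/4).
Summing one r·B term per recipient: 2·0.125·0.269 + 4·0.125·0.131 + 2·0.25·0.338 = 0.30175.
0.30175 > 0.092: the indirect benefit exceeds the cost.

Yes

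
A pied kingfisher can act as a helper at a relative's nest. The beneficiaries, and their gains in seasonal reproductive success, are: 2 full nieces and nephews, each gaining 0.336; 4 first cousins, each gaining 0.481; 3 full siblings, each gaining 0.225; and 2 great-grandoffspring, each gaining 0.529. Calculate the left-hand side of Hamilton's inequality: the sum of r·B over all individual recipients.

r to a full niece or nephew = 1/4 (full aunt/uncle↔niece/nephew: two paths of length 3 through the shared grandparent pair: r = 2·(1/2)^3 = 1/4).
r to a first cousin = 0.125 (first cousins share one grandparent pair — two paths of length 4: r = 2·(1/2)^4 = 1/8).
r to a full sibling = 0.5 (full sibs share both parents — two paths of length 2: r = 2·(1/2)^2 = 1/2).
r to a great-grandoffspring = 1/8 (three parent–offspring links: r = (1/2)^3 = 1/8).
Summing one r·B term per recipient: 2·0.25·0.336 + 4·0.125·0.481 + 3·0.5·0.225 + 2·0.125·0.529 = 0.87825.

0.87825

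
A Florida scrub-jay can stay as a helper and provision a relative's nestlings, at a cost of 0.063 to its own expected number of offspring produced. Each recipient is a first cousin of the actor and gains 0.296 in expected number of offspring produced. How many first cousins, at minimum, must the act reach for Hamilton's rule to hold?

2

r to a first cousin = 0.125 (first cousins share one grandparent pair — two paths of length 4: r = 2·(1/2)^4 = 1/8).
Hamilton's rule: n·r·B > C  ⇒  n > C/(r·B) = 0.063/(0.125·0.296) = 1.703.
The smallest integer exceeding 1.703 is 2.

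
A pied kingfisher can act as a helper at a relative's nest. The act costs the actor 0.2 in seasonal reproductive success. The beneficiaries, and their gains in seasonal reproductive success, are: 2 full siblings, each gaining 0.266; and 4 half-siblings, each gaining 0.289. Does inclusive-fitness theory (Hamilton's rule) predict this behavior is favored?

Yes

Hamilton's rule: the trait is favored when the sum of r·B over every recipient exceeds the actor's cost C.
r to a full sibling = 0.5 (full sibs share both parents — two paths of length 2: r = 2·(1/2)^2 = 1/2).
r to a half-sibling = 1/4 (half-sibs share one parent — one path of length 2: r = (1/2)^2 = 1/4).
Summing one r·B term per recipient: 2·0.5·0.266 + 4·0.25·0.289 = 0.555.
0.555 > 0.2: the indirect benefit exceeds the cost.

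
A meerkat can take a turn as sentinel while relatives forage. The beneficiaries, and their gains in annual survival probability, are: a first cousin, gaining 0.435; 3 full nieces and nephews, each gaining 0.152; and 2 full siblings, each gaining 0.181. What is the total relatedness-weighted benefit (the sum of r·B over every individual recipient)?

0.349375

r to a first cousin = 1/8 (first cousins share one grandparent pair — two paths of length 4: r = 2·(1/2)^4 = 1/8).
r to a full niece or nephew = 1/4 (full aunt/uncle↔niece/nephew: two paths of length 3 through the shared grandparent pair: r = 2·(1/2)^3 = 1/4).
r to a full sibling = 1/2 (full sibs share both parents — two paths of length 2: r = 2·(1/2)^2 = 1/2).
Summing one r·B term per recipient: 1·0.125·0.435 + 3·0.25·0.152 + 2·0.5·0.181 = 0.349375.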